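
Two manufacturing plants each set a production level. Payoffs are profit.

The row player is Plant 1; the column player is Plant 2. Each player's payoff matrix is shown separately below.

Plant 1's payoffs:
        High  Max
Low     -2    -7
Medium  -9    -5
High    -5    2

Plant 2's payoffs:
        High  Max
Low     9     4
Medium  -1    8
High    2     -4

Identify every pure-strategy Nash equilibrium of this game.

Plant 1 against High: payoffs -2, -9, -5 → best response Low.
Plant 1 against Max: payoffs -7, -5, 2 → best response High.
Plant 2 against Low: payoffs 9, 4 → best response High.
Plant 2 against Medium: payoffs -1, 8 → best response Max.
Plant 2 against High: payoffs 2, -4 → best response High.
Mutual best responses: (Low, High).

Pure NE: (Low, High)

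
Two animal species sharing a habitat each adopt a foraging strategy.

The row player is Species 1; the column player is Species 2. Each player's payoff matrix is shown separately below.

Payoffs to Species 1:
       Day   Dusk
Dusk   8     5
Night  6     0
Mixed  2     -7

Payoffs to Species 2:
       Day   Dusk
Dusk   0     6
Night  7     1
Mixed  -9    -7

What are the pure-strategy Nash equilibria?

The unique pure-strategy Nash equilibrium is (Dusk, Dusk).

Check each profile: it is a Nash equilibrium iff no player can strictly gain by switching unilaterally.
(Dusk, Day): Species 2 can switch to Dusk (0 → 6). Not NE.
(Dusk, Dusk): Species 1 gets 5, best alternative 0; Species 2 gets 6, best alternative 0. No profitable deviation — NE.
(Night, Day): Species 1 can switch to Dusk (6 → 8). Not NE.
(Night, Dusk): Species 1 can switch to Dusk (0 → 5). Not NE.
(Mixed, Day): Species 1 can switch to Dusk (2 → 8). Not NE.
(Mixed, Dusk): Species 1 can switch to Dusk (-7 → 5). Not NE.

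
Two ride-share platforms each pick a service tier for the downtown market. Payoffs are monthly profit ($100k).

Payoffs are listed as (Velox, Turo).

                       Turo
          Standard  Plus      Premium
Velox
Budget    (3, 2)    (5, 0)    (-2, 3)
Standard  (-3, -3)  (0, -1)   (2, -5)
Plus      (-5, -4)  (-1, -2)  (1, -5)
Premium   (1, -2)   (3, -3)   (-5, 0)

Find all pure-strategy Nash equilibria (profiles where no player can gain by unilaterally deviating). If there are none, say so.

(Budget, Standard): Turo can switch to Premium (2 → 3). Not NE.
(Budget, Plus): Turo can switch to Standard (0 → 2). Not NE.
(Budget, Premium): Velox can switch to Standard (-2 → 2). Not NE.
(Standard, Standard): Velox can switch to Budget (-3 → 3). Not NE.
(Standard, Plus): Velox can switch to Budget (0 → 5). Not NE.
(Standard, Premium): Turo can switch to Standard (-5 → -3). Not NE.
(Plus, Standard): Velox can switch to Budget (-5 → 3). Not NE.
(Plus, Plus): Velox can switch to Budget (-1 → 5). Not NE.
(Plus, Premium): Velox can switch to Standard (1 → 2). Not NE.
(Premium, Standard): Velox can switch to Budget (1 → 3). Not NE.
(The remaining 2 profiles each have a profitable deviation by the same check.)

This game has no pure Nash equilibrium.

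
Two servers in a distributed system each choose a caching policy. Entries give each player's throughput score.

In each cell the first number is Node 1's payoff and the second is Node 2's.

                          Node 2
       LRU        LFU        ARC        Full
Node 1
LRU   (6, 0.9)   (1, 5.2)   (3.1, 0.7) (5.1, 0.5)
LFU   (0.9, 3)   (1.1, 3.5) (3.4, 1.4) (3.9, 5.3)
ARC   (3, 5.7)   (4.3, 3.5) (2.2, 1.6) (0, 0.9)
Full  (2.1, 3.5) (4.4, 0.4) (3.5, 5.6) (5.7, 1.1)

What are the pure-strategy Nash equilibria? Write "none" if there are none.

Node 1 against LRU: payoffs 6, 0.9, 3, 2.1 → best response LRU.
Node 1 against LFU: payoffs 1, 1.1, 4.3, 4.4 → best response Full.
Node 1 against ARC: payoffs 3.1, 3.4, 2.2, 3.5 → best response Full.
Node 1 against Full: payoffs 5.1, 3.9, 0, 5.7 → best response Full.
Node 2 against LRU: payoffs 0.9, 5.2, 0.7, 0.5 → best response LFU.
Node 2 against LFU: payoffs 3, 3.5, 1.4, 5.3 → best response Full.
Node 2 against ARC: payoffs 5.7, 3.5, 1.6, 0.9 → best response LRU.
Node 2 against Full: payoffs 3.5, 0.4, 5.6, 1.1 → best response ARC.
Mutual best responses: (Full, ARC).

Pure NE: (Full, ARC)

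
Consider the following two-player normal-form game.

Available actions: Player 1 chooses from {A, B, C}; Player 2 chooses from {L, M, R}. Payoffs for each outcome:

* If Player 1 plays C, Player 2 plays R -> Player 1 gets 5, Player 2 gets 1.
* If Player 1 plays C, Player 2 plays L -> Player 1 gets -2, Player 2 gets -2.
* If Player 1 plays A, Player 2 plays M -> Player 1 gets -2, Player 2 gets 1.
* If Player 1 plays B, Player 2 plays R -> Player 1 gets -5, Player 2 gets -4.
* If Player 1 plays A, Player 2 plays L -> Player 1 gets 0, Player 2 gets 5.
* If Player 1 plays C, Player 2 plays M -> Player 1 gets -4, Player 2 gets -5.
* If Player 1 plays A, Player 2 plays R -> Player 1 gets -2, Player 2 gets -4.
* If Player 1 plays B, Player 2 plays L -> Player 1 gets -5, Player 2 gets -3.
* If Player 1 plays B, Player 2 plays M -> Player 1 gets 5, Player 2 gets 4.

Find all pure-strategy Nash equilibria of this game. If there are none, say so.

Pure-strategy Nash equilibria: (A, L) and (B, M) and (C, R)

Player 1 against L: payoffs 0, -5, -2 → best response A.
Player 1 against M: payoffs -2, 5, -4 → best response B.
Player 1 against R: payoffs -2, -5, 5 → best response C.
Player 2 against A: payoffs 5, 1, -4 → best response L.
Player 2 against B: payoffs -3, 4, -4 → best response M.
Player 2 against C: payoffs -2, -5, 1 → best response R.
Mutual best responses: (A, L); (B, M); (C, R).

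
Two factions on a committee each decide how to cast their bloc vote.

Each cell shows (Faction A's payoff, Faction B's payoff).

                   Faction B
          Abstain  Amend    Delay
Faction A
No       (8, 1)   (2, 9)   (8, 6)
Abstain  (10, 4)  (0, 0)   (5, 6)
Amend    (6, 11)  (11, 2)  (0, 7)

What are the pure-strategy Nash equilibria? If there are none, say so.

Mark each player's best response to every combination of opponents' strategies; a profile where every player is best-responding is a pure Nash equilibrium.
Faction A against Abstain: payoffs 8, 10, 6 → best response Abstain.
Faction A against Amend: payoffs 2, 0, 11 → best response Amend.
Faction A against Delay: payoffs 8, 5, 0 → best response No.
Faction B against No: payoffs 1, 9, 6 → best response Amend.
Faction B against Abstain: payoffs 4, 0, 6 → best response Delay.
Faction B against Amend: payoffs 11, 2, 7 → best response Abstain.
No profile is a mutual best response for all players.

none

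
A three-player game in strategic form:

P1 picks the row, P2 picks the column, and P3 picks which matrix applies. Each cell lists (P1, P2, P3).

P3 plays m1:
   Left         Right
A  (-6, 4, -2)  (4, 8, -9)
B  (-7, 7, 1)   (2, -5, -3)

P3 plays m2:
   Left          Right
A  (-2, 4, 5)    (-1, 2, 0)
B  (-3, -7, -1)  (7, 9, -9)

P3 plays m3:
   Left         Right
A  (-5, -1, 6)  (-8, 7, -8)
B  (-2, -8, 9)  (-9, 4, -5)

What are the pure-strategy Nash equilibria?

For each strategy profile, look for a profitable unilateral deviation.
(A, Left, m1): P2 can switch to Right (4 → 8). Not NE.
(A, Left, m2): P3 can switch to m3 (5 → 6). Not NE.
(A, Left, m3): P1 can switch to B (-5 → -2). Not NE.
(A, Right, m1): P3 can switch to m2 (-9 → 0). Not NE.
(A, Right, m2): P1 can switch to B (-1 → 7). Not NE.
(A, Right, m3): P3 can switch to m2 (-8 → 0). Not NE.
(The remaining 6 profiles each have a profitable deviation by the same check.)

There is no pure-strategy Nash equilibrium.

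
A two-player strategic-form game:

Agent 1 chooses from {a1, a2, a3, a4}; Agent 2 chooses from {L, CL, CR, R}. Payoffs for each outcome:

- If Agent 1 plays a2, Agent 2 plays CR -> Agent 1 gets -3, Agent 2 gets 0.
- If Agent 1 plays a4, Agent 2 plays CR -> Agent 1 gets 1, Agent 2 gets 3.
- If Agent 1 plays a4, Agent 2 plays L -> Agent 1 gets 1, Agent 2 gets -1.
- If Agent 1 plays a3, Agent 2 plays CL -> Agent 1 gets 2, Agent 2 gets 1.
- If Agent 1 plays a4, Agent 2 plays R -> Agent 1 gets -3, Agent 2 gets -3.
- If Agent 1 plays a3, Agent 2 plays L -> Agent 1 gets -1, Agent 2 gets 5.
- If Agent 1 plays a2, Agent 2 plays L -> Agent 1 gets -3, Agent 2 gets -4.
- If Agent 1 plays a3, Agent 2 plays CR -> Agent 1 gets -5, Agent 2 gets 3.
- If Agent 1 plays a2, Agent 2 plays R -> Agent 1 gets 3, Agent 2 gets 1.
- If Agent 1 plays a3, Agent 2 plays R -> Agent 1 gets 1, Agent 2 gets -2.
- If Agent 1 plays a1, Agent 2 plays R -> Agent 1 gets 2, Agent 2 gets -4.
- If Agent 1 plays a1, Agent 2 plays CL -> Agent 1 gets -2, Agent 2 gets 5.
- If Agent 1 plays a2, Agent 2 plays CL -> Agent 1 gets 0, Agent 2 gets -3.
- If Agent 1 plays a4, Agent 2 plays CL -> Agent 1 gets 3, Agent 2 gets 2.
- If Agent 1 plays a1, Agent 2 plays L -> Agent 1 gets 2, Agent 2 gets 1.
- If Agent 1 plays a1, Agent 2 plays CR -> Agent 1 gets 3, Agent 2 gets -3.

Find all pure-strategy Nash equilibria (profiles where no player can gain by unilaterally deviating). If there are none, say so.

Agent 1 against L: payoffs 2, -3, -1, 1 → best response a1.
Agent 1 against CL: payoffs -2, 0, 2, 3 → best response a4.
Agent 1 against CR: payoffs 3, -3, -5, 1 → best response a1.
Agent 1 against R: payoffs 2, 3, 1, -3 → best response a2.
Agent 2 against a1: payoffs 1, 5, -3, -4 → best response CL.
Agent 2 against a2: payoffs -4, -3, 0, 1 → best response R.
Agent 2 against a3: payoffs 5, 1, 3, -2 → best response L.
Agent 2 against a4: payoffs -1, 2, 3, -3 → best response CR.
Mutual best responses: (a2, R).

The unique pure-strategy Nash equilibrium is (a2, R).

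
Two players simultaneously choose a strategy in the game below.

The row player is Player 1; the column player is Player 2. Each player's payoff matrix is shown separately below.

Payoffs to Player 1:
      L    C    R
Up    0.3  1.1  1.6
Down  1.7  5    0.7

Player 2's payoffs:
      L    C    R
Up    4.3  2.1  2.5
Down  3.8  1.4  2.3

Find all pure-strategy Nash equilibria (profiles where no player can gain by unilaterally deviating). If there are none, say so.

(Up, L): Player 1 can switch to Down (0.3 → 1.7). Not NE.
(Up, C): Player 1 can switch to Down (1.1 → 5). Not NE.
(Up, R): Player 2 can switch to L (2.5 → 4.3). Not NE.
(Down, L): Player 1 gets 1.7, best alternative 0.3; Player 2 gets 3.8, best alternative 2.3. No profitable deviation — NE.
(Down, C): Player 2 can switch to L (1.4 → 3.8). Not NE.
(Down, R): Player 1 can switch to Up (0.7 → 1.6). Not NE.

The unique pure-strategy Nash equilibrium is (Down, L).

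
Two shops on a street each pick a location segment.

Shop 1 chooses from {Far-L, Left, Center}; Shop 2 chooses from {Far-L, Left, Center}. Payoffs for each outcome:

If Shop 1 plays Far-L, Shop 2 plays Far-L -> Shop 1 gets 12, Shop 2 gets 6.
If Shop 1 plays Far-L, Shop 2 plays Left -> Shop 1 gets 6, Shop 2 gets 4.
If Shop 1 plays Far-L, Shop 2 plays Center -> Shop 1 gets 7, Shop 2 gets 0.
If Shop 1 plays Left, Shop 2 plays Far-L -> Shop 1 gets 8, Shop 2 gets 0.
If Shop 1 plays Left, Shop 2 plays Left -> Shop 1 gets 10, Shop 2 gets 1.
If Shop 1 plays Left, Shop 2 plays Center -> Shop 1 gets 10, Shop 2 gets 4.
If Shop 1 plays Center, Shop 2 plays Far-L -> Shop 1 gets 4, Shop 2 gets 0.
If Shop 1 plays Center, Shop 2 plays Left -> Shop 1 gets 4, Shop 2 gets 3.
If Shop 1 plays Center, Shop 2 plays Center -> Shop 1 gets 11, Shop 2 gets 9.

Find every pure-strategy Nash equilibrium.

(Far-L, Far-L): Shop 1 gets 12, best alternative 8; Shop 2 gets 6, best alternative 4. No profitable deviation — NE.
(Far-L, Left): Shop 1 can switch to Left (6 → 10). Not NE.
(Far-L, Center): Shop 1 can switch to Left (7 → 10). Not NE.
(Left, Far-L): Shop 1 can switch to Far-L (8 → 12). Not NE.
(Left, Left): Shop 2 can switch to Center (1 → 4). Not NE.
(Left, Center): Shop 1 can switch to Center (10 → 11). Not NE.
(Center, Far-L): Shop 1 can switch to Far-L (4 → 12). Not NE.
(Center, Left): Shop 1 can switch to Far-L (4 → 6). Not NE.
(Center, Center): Shop 1 gets 11, best alternative 10; Shop 2 gets 9, best alternative 3. No profitable deviation — NE.

Pure-strategy Nash equilibria: (Far-L, Far-L), (Center, Center)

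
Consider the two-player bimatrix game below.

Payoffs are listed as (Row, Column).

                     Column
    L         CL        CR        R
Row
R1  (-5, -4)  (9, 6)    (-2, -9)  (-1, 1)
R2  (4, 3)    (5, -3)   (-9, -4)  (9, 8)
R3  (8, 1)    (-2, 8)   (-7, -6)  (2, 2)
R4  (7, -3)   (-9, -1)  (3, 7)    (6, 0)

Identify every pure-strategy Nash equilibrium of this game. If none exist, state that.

For each player, find the best response to each opponent profile; mutual best responses are the pure NE.
Row against L: payoffs -5, 4, 8, 7 → best response R3.
Row against CL: payoffs 9, 5, -2, -9 → best response R1.
Row against CR: payoffs -2, -9, -7, 3 → best response R4.
Row against R: payoffs -1, 9, 2, 6 → best response R2.
Column against R1: payoffs -4, 6, -9, 1 → best response CL.
Column against R2: payoffs 3, -3, -4, 8 → best response R.
Column against R3: payoffs 1, 8, -6, 2 → best response CL.
Column against R4: payoffs -3, -1, 7, 0 → best response CR.
Mutual best responses: (R1, CL); (R2, R); (R4, CR).

Pure-strategy Nash equilibria: (R1, CL); (R2, R); (R4, CR)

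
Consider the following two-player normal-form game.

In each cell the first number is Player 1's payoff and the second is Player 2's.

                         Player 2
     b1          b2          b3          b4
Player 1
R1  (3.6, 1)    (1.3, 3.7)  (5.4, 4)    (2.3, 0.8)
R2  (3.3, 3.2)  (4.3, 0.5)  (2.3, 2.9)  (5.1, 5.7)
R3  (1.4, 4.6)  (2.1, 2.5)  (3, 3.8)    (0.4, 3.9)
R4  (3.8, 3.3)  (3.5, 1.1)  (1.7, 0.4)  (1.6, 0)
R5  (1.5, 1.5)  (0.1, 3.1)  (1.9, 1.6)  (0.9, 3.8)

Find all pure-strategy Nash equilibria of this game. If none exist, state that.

Mark each player's best response to every combination of opponents' strategies; a profile where every player is best-responding is a pure Nash equilibrium.
Player 1 against b1: payoffs 3.6, 3.3, 1.4, 3.8, 1.5 → best response R4.
Player 1 against b2: payoffs 1.3, 4.3, 2.1, 3.5, 0.1 → best response R2.
Player 1 against b3: payoffs 5.4, 2.3, 3, 1.7, 1.9 → best response R1.
Player 1 against b4: payoffs 2.3, 5.1, 0.4, 1.6, 0.9 → best response R2.
Player 2 against R1: payoffs 1, 3.7, 4, 0.8 → best response b3.
Player 2 against R2: payoffs 3.2, 0.5, 2.9, 5.7 → best response b4.
Player 2 against R3: payoffs 4.6, 2.5, 3.8, 3.9 → best response b1.
Player 2 against R4: payoffs 3.3, 1.1, 0.4, 0 → best response b1.
Player 2 against R5: payoffs 1.5, 3.1, 1.6, 3.8 → best response b4.
Mutual best responses: (R1, b3); (R2, b4); (R4, b1).

(R1, b3) and (R2, b4) and (R4, b1)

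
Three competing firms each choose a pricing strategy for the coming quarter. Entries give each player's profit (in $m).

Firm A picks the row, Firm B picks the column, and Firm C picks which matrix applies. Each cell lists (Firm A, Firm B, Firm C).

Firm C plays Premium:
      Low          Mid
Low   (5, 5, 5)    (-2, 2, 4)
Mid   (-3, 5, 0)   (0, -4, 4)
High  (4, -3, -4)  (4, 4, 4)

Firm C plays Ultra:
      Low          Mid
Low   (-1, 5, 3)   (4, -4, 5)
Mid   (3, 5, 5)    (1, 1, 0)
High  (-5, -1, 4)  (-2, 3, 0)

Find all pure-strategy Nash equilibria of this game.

Pure-strategy Nash equilibria: (Low, Low, Premium); (Mid, Low, Ultra); (High, Mid, Premium)

Mark each player's best response to every combination of opponents' strategies; a profile where every player is best-responding is a pure Nash equilibrium.
Firm A against (Low, Premium): payoffs 5, -3, 4 → best response Low.
Firm A against (Low, Ultra): payoffs -1, 3, -5 → best response Mid.
Firm A against (Mid, Premium): payoffs -2, 0, 4 → best response High.
Firm A against (Mid, Ultra): payoffs 4, 1, -2 → best response Low.
Firm B against (Low, Premium): payoffs 5, 2 → best response Low.
Firm B against (Low, Ultra): payoffs 5, -4 → best response Low.
Firm B against (Mid, Premium): payoffs 5, -4 → best response Low.
Firm B against (Mid, Ultra): payoffs 5, 1 → best response Low.
Firm B against (High, Premium): payoffs -3, 4 → best response Mid.
Firm B against (High, Ultra): payoffs -1, 3 → best response Mid.
Firm C against (Low, Low): payoffs 5, 3 → best response Premium.
Firm C against (Low, Mid): payoffs 4, 5 → best response Ultra.
Firm C against (Mid, Low): payoffs 0, 5 → best response Ultra.
Firm C against (Mid, Mid): payoffs 4, 0 → best response Premium.
Firm C against (High, Low): payoffs -4, 4 → best response Ultra.
Firm C against (High, Mid): payoffs 4, 0 → best response Premium.
Mutual best responses: (Low, Low, Premium); (Mid, Low, Ultra); (High, Mid, Premium).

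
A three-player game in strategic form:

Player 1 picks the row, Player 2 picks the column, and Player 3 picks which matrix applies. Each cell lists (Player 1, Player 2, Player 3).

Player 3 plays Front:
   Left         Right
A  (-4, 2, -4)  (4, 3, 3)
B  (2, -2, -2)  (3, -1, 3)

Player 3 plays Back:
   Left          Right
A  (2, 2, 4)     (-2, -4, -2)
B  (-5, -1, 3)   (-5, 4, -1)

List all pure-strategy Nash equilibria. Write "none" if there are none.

The pure Nash equilibria are (A, Left, Back); (A, Right, Front).

Player 1 against (Left, Front): payoffs -4, 2 → best response B.
Player 1 against (Left, Back): payoffs 2, -5 → best response A.
Player 1 against (Right, Front): payoffs 4, 3 → best response A.
Player 1 against (Right, Back): payoffs -2, -5 → best response A.
Player 2 against (A, Front): payoffs 2, 3 → best response Right.
Player 2 against (A, Back): payoffs 2, -4 → best response Left.
Player 2 against (B, Front): payoffs -2, -1 → best response Right.
Player 2 against (B, Back): payoffs -1, 4 → best response Right.
Player 3 against (A, Left): payoffs -4, 4 → best response Back.
Player 3 against (A, Right): payoffs 3, -2 → best response Front.
Player 3 against (B, Left): payoffs -2, 3 → best response Back.
Player 3 against (B, Right): payoffs 3, -1 → best response Front.
Mutual best responses: (A, Left, Back); (A, Right, Front).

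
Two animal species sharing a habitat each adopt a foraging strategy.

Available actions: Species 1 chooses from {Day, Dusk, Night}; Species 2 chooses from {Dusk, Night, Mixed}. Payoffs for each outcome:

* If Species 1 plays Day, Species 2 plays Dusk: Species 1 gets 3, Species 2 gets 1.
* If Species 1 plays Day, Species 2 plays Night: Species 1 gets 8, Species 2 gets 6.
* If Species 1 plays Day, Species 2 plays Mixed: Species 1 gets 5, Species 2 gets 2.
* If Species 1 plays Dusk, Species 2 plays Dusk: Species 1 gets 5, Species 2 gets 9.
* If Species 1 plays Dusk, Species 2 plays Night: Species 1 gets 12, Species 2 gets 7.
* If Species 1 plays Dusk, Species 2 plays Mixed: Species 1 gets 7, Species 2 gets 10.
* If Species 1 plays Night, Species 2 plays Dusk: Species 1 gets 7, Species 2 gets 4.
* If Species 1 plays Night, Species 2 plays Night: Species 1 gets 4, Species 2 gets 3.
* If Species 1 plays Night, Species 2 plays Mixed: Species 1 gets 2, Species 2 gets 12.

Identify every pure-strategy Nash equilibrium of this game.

Mark each player's best response to every combination of opponents' strategies; a profile where every player is best-responding is a pure Nash equilibrium.
Species 1 against Dusk: payoffs 3, 5, 7 → best response Night.
Species 1 against Night: payoffs 8, 12, 4 → best response Dusk.
Species 1 against Mixed: payoffs 5, 7, 2 → best response Dusk.
Species 2 against Day: payoffs 1, 6, 2 → best response Night.
Species 2 against Dusk: payoffs 9, 7, 10 → best response Mixed.
Species 2 against Night: payoffs 4, 3, 12 → best response Mixed.
Mutual best responses: (Dusk, Mixed).

The unique pure-strategy Nash equilibrium is (Dusk, Mixed).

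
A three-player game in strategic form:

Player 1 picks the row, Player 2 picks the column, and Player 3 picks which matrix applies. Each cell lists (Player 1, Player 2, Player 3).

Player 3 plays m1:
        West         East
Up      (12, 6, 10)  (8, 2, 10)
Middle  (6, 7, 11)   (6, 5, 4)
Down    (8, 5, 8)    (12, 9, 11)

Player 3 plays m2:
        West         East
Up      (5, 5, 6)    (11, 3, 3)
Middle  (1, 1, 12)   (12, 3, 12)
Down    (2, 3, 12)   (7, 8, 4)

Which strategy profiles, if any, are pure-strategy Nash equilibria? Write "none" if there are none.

The pure Nash equilibria are (Up, West, m1) and (Middle, East, m2) and (Down, East, m1).

Mark each player's best response to every combination of opponents' strategies; a profile where every player is best-responding is a pure Nash equilibrium.
Player 1 against (West, m1): payoffs 12, 6, 8 → best response Up.
Player 1 against (West, m2): payoffs 5, 1, 2 → best response Up.
Player 1 against (East, m1): payoffs 8, 6, 12 → best response Down.
Player 1 against (East, m2): payoffs 11, 12, 7 → best response Middle.
Player 2 against (Up, m1): payoffs 6, 2 → best response West.
Player 2 against (Up, m2): payoffs 5, 3 → best response West.
Player 2 against (Middle, m1): payoffs 7, 5 → best response West.
Player 2 against (Middle, m2): payoffs 1, 3 → best response East.
Player 2 against (Down, m1): payoffs 5, 9 → best response East.
Player 2 against (Down, m2): payoffs 3, 8 → best response East.
Player 3 against (Up, West): payoffs 10, 6 → best response m1.
Player 3 against (Up, East): payoffs 10, 3 → best response m1.
Player 3 against (Middle, West): payoffs 11, 12 → best response m2.
Player 3 against (Middle, East): payoffs 4, 12 → best response m2.
Player 3 against (Down, West): payoffs 8, 12 → best response m2.
Player 3 against (Down, East): payoffs 11, 4 → best response m1.
Mutual best responses: (Up, West, m1); (Middle, East, m2); (Down, East, m1).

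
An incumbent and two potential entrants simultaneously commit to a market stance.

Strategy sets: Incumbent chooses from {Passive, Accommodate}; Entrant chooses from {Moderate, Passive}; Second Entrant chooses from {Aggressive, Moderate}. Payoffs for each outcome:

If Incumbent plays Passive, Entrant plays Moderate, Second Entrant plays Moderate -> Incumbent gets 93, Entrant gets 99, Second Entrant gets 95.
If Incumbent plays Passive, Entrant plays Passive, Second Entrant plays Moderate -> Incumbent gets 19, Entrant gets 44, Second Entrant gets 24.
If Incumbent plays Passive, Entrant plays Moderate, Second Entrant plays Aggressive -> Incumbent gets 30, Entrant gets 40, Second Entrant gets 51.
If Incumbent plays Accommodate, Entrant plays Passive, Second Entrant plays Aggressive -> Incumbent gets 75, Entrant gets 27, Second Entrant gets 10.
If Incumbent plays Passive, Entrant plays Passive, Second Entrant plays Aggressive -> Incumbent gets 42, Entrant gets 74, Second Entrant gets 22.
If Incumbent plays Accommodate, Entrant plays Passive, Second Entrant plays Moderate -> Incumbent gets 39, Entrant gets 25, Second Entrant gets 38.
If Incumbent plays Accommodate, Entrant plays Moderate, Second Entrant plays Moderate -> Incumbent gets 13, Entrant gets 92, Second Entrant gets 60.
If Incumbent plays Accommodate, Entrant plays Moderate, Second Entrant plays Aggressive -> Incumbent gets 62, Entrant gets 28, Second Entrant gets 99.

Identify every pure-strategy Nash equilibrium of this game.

Pure-strategy Nash equilibria: (Passive, Moderate, Moderate) and (Accommodate, Moderate, Aggressive)

Check each profile: it is a Nash equilibrium iff no player can strictly gain by switching unilaterally.
(Passive, Moderate, Aggressive): Incumbent can switch to Accommodate (30 → 62). Not NE.
(Passive, Moderate, Moderate): Incumbent gets 93, best alternative 13; Entrant gets 99, best alternative 44; Second Entrant gets 95, best alternative 51. No profitable deviation — NE.
(Passive, Passive, Aggressive): Incumbent can switch to Accommodate (42 → 75). Not NE.
(Passive, Passive, Moderate): Incumbent can switch to Accommodate (19 → 39). Not NE.
(Accommodate, Moderate, Aggressive): Incumbent gets 62, best alternative 30; Entrant gets 28, best alternative 27; Second Entrant gets 99, best alternative 60. No profitable deviation — NE.
(Accommodate, Moderate, Moderate): Incumbent can switch to Passive (13 → 93). Not NE.
(Accommodate, Passive, Aggressive): Entrant can switch to Moderate (27 → 28). Not NE.
(Accommodate, Passive, Moderate): Entrant can switch to Moderate (25 → 92). Not NE.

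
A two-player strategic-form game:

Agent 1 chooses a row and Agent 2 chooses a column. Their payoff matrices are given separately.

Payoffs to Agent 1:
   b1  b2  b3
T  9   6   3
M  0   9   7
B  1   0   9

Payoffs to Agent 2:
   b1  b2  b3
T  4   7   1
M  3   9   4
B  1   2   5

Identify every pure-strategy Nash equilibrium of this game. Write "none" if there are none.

(M, b2), (B, b3)

Mark each player's best response to every combination of opponents' strategies; a profile where every player is best-responding is a pure Nash equilibrium.
Agent 1 against b1: payoffs 9, 0, 1 → best response T.
Agent 1 against b2: payoffs 6, 9, 0 → best response M.
Agent 1 against b3: payoffs 3, 7, 9 → best response B.
Agent 2 against T: payoffs 4, 7, 1 → best response b2.
Agent 2 against M: payoffs 3, 9, 4 → best response b2.
Agent 2 against B: payoffs 1, 2, 5 → best response b3.
Mutual best responses: (M, b2); (B, b3).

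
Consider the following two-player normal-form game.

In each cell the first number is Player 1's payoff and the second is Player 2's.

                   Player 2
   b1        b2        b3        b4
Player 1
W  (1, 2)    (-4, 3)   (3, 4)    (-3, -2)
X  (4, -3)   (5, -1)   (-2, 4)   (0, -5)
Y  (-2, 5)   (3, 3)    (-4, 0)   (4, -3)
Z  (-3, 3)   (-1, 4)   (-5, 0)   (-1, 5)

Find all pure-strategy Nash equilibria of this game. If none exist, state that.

(W, b1): Player 1 can switch to X (1 → 4). Not NE.
(W, b2): Player 1 can switch to X (-4 → 5). Not NE.
(W, b3): Player 1 gets 3, best alternative -2; Player 2 gets 4, best alternative 3. No profitable deviation — NE.
(W, b4): Player 1 can switch to X (-3 → 0). Not NE.
(X, b1): Player 2 can switch to b2 (-3 → -1). Not NE.
(X, b2): Player 2 can switch to b3 (-1 → 4). Not NE.
(X, b3): Player 1 can switch to W (-2 → 3). Not NE.
(The remaining 9 profiles each have a profitable deviation by the same check.)

The unique pure-strategy Nash equilibrium is (W, b3).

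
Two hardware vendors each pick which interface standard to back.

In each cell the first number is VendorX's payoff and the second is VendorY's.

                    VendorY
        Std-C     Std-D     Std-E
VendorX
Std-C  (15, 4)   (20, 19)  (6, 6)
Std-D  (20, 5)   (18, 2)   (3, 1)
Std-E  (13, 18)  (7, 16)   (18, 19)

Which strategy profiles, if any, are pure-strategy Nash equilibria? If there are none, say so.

Check each profile: it is a Nash equilibrium iff no player can strictly gain by switching unilaterally.
(Std-C, Std-C): VendorX can switch to Std-D (15 → 20). Not NE.
(Std-C, Std-D): VendorX gets 20, best alternative 18; VendorY gets 19, best alternative 6. No profitable deviation — NE.
(Std-C, Std-E): VendorX can switch to Std-E (6 → 18). Not NE.
(Std-D, Std-C): VendorX gets 20, best alternative 15; VendorY gets 5, best alternative 2. No profitable deviation — NE.
(Std-D, Std-D): VendorX can switch to Std-C (18 → 20). Not NE.
(Std-D, Std-E): VendorX can switch to Std-C (3 → 6). Not NE.
(Std-E, Std-C): VendorX can switch to Std-C (13 → 15). Not NE.
(Std-E, Std-D): VendorX can switch to Std-C (7 → 20). Not NE.
(Std-E, Std-E): VendorX gets 18, best alternative 6; VendorY gets 19, best alternative 18. No profitable deviation — NE.

Pure-strategy Nash equilibria: (Std-C, Std-D); (Std-D, Std-C); (Std-E, Std-E)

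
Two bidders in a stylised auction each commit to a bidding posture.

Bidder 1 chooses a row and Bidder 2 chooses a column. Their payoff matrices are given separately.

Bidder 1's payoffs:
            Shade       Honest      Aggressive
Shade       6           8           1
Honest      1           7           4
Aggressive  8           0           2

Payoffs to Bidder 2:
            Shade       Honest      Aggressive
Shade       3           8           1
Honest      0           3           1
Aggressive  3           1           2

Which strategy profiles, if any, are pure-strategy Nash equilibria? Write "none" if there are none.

The pure Nash equilibria are (Shade, Honest), (Aggressive, Shade).

(Shade, Shade): Bidder 1 can switch to Aggressive (6 → 8). Not NE.
(Shade, Honest): Bidder 1 gets 8, best alternative 7; Bidder 2 gets 8, best alternative 3. No profitable deviation — NE.
(Shade, Aggressive): Bidder 1 can switch to Honest (1 → 4). Not NE.
(Honest, Shade): Bidder 1 can switch to Shade (1 → 6). Not NE.
(Honest, Honest): Bidder 1 can switch to Shade (7 → 8). Not NE.
(Honest, Aggressive): Bidder 2 can switch to Honest (1 → 3). Not NE.
(Aggressive, Shade): Bidder 1 gets 8, best alternative 6; Bidder 2 gets 3, best alternative 2. No profitable deviation — NE.
(Aggressive, Honest): Bidder 1 can switch to Shade (0 → 8). Not NE.
(Aggressive, Aggressive): Bidder 1 can switch to Honest (2 → 4). Not NE.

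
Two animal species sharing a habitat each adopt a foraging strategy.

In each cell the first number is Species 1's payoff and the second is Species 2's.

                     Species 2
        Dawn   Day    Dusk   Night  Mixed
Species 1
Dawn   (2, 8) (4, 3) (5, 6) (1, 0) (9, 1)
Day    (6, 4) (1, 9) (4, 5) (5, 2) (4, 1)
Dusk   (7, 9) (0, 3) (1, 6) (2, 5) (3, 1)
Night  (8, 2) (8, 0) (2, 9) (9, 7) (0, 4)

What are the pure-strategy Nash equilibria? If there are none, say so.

Check each profile: it is a Nash equilibrium iff no player can strictly gain by switching unilaterally.
(Dawn, Dawn): Species 1 can switch to Day (2 → 6). Not NE.
(Dawn, Day): Species 1 can switch to Night (4 → 8). Not NE.
(Dawn, Dusk): Species 2 can switch to Dawn (6 → 8). Not NE.
(Dawn, Night): Species 1 can switch to Day (1 → 5). Not NE.
(Dawn, Mixed): Species 2 can switch to Dawn (1 → 8). Not NE.
(Day, Dawn): Species 1 can switch to Dusk (6 → 7). Not NE.
(Day, Day): Species 1 can switch to Dawn (1 → 4). Not NE.
(Day, Dusk): Species 1 can switch to Dawn (4 → 5). Not NE.
(Day, Night): Species 1 can switch to Night (5 → 9). Not NE.
(Day, Mixed): Species 1 can switch to Dawn (4 → 9). Not NE.
(Dusk, Dawn): Species 1 can switch to Night (7 → 8). Not NE.
(Dusk, Day): Species 1 can switch to Dawn (0 → 4). Not NE.
(The remaining 8 profiles each have a profitable deviation by the same check.)

This game has no pure Nash equilibrium.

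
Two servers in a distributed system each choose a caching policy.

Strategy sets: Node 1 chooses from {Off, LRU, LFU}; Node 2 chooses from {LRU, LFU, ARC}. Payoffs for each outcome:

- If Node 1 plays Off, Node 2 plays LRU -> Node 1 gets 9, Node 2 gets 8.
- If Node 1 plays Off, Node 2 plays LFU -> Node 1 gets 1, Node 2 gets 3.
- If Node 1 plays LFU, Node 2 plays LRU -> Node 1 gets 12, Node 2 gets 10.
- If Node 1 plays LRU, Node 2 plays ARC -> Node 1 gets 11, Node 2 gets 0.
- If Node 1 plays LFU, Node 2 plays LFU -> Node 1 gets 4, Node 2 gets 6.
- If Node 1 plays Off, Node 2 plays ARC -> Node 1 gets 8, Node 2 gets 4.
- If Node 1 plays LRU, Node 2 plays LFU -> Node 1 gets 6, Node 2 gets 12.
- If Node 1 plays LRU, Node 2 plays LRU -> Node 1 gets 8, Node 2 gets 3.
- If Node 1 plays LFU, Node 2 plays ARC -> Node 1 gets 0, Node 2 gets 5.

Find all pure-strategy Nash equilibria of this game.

Pure-strategy Nash equilibria: (LRU, LFU); (LFU, LRU)

Check each profile: it is a Nash equilibrium iff no player can strictly gain by switching unilaterally.
(Off, LRU): Node 1 can switch to LFU (9 → 12). Not NE.
(Off, LFU): Node 1 can switch to LRU (1 → 6). Not NE.
(Off, ARC): Node 1 can switch to LRU (8 → 11). Not NE.
(LRU, LRU): Node 1 can switch to Off (8 → 9). Not NE.
(LRU, LFU): Node 1 gets 6, best alternative 4; Node 2 gets 12, best alternative 3. No profitable deviation — NE.
(LRU, ARC): Node 2 can switch to LRU (0 → 3). Not NE.
(LFU, LRU): Node 1 gets 12, best alternative 9; Node 2 gets 10, best alternative 6. No profitable deviation — NE.
(LFU, LFU): Node 1 can switch to LRU (4 → 6). Not NE.
(LFU, ARC): Node 1 can switch to Off (0 → 8). Not NE.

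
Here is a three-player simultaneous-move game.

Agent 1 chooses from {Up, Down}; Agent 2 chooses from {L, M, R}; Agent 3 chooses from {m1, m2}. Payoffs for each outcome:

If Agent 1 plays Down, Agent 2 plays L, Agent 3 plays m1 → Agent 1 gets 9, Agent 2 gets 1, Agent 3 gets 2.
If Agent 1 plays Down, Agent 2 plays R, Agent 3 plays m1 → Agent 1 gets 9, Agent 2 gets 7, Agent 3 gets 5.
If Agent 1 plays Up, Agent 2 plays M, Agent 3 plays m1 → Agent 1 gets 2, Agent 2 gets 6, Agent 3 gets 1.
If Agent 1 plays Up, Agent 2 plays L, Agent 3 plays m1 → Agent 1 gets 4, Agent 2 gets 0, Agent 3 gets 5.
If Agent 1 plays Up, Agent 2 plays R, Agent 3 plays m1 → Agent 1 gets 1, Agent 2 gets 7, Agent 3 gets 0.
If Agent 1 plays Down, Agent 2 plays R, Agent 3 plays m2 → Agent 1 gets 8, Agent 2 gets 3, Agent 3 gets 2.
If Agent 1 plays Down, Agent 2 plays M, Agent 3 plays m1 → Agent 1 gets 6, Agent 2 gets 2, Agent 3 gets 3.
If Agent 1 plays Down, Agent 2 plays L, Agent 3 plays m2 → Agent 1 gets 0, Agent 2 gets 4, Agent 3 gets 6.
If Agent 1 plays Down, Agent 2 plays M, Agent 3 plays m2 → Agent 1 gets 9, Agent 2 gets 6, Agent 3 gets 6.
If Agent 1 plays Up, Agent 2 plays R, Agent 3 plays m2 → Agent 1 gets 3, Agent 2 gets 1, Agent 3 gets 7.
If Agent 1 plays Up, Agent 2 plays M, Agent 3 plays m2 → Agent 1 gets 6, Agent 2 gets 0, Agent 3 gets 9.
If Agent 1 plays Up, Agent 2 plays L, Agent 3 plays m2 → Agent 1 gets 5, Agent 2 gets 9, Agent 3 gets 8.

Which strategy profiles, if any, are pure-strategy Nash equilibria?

(Up, L, m2), (Down, M, m2), (Down, R, m1)

(Up, L, m1): Agent 1 can switch to Down (4 → 9). Not NE.
(Up, L, m2): Agent 1 gets 5, best alternative 0; Agent 2 gets 9, best alternative 1; Agent 3 gets 8, best alternative 5. No profitable deviation — NE.
(Up, M, m1): Agent 1 can switch to Down (2 → 6). Not NE.
(Up, M, m2): Agent 1 can switch to Down (6 → 9). Not NE.
(Up, R, m1): Agent 1 can switch to Down (1 → 9). Not NE.
(Up, R, m2): Agent 1 can switch to Down (3 → 8). Not NE.
(Down, L, m1): Agent 2 can switch to M (1 → 2). Not NE.
(Down, L, m2): Agent 1 can switch to Up (0 → 5). Not NE.
(Down, M, m1): Agent 2 can switch to R (2 → 7). Not NE.
(Down, M, m2): Agent 1 gets 9, best alternative 6; Agent 2 gets 6, best alternative 4; Agent 3 gets 6, best alternative 3. No profitable deviation — NE.
(Down, R, m1): Agent 1 gets 9, best alternative 1; Agent 2 gets 7, best alternative 2; Agent 3 gets 5, best alternative 2. No profitable deviation — NE.
(Down, R, m2): Agent 2 can switch to L (3 → 4). Not NE.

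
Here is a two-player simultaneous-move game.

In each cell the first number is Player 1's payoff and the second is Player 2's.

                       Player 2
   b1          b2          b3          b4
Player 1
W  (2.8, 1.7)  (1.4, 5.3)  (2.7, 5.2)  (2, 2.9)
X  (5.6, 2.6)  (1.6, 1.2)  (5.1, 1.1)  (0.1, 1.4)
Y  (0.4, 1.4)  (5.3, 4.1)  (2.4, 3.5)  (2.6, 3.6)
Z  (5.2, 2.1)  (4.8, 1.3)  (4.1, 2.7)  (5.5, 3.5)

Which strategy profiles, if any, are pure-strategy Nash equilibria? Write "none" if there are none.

(X, b1) and (Y, b2) and (Z, b4)

(W, b1): Player 1 can switch to X (2.8 → 5.6). Not NE.
(W, b2): Player 1 can switch to X (1.4 → 1.6). Not NE.
(W, b3): Player 1 can switch to X (2.7 → 5.1). Not NE.
(W, b4): Player 1 can switch to Y (2 → 2.6). Not NE.
(X, b1): Player 1 gets 5.6, best alternative 5.2; Player 2 gets 2.6, best alternative 1.4. No profitable deviation — NE.
(X, b2): Player 1 can switch to Y (1.6 → 5.3). Not NE.
(X, b3): Player 2 can switch to b1 (1.1 → 2.6). Not NE.
(X, b4): Player 1 can switch to W (0.1 → 2). Not NE.
(Y, b1): Player 1 can switch to W (0.4 → 2.8). Not NE.
(Y, b2): Player 1 gets 5.3, best alternative 4.8; Player 2 gets 4.1, best alternative 3.6. No profitable deviation — NE.
(Y, b3): Player 1 can switch to W (2.4 → 2.7). Not NE.
(Y, b4): Player 1 can switch to Z (2.6 → 5.5). Not NE.
(Z, b4): Player 1 gets 5.5, best alternative 2.6; Player 2 gets 3.5, best alternative 2.7. No profitable deviation — NE.
(The remaining 3 profiles each have a profitable deviation by the same check.)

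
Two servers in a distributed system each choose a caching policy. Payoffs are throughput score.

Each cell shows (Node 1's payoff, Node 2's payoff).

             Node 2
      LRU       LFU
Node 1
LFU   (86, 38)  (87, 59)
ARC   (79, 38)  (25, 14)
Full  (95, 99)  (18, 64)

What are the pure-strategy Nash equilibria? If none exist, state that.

Pure-strategy Nash equilibria: (LFU, LFU) and (Full, LRU)

For each player, find the best response to each opponent profile; mutual best responses are the pure NE.
Node 1 against LRU: payoffs 86, 79, 95 → best response Full.
Node 1 against LFU: payoffs 87, 25, 18 → best response LFU.
Node 2 against LFU: payoffs 38, 59 → best response LFU.
Node 2 against ARC: payoffs 38, 14 → best response LRU.
Node 2 against Full: payoffs 99, 64 → best response LRU.
Mutual best responses: (LFU, LFU); (Full, LRU).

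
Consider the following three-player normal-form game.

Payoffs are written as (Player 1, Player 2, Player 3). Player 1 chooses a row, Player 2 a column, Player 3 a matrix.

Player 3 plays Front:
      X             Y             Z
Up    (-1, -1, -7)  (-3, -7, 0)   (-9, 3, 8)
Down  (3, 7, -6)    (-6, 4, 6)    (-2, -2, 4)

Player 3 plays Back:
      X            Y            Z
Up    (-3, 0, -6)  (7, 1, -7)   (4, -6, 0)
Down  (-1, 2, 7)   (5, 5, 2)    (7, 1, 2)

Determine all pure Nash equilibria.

(Up, X, Front): Player 1 can switch to Down (-1 → 3). Not NE.
(Up, X, Back): Player 1 can switch to Down (-3 → -1). Not NE.
(Up, Y, Front): Player 2 can switch to X (-7 → -1). Not NE.
(Up, Y, Back): Player 3 can switch to Front (-7 → 0). Not NE.
(Up, Z, Front): Player 1 can switch to Down (-9 → -2). Not NE.
(Up, Z, Back): Player 1 can switch to Down (4 → 7). Not NE.
(Down, X, Front): Player 3 can switch to Back (-6 → 7). Not NE.
(Down, X, Back): Player 2 can switch to Y (2 → 5). Not NE.
(Down, Y, Front): Player 1 can switch to Up (-6 → -3). Not NE.
(Down, Y, Back): Player 1 can switch to Up (5 → 7). Not NE.
(Down, Z, Front): Player 2 can switch to X (-2 → 7). Not NE.
(Down, Z, Back): Player 2 can switch to X (1 → 2). Not NE.

There is no pure-strategy Nash equilibrium.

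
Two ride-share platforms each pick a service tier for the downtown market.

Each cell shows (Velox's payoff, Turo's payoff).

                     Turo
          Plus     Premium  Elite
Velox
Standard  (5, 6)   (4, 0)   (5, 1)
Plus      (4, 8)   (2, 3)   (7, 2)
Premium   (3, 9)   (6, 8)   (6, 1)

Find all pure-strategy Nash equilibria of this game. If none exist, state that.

The unique pure-strategy Nash equilibrium is (Standard, Plus).

(Standard, Plus): Velox gets 5, best alternative 4; Turo gets 6, best alternative 1. No profitable deviation — NE.
(Standard, Premium): Velox can switch to Premium (4 → 6). Not NE.
(Standard, Elite): Velox can switch to Plus (5 → 7). Not NE.
(Plus, Plus): Velox can switch to Standard (4 → 5). Not NE.
(Plus, Premium): Velox can switch to Standard (2 → 4). Not NE.
(Plus, Elite): Turo can switch to Plus (2 → 8). Not NE.
(Premium, Plus): Velox can switch to Standard (3 → 5). Not NE.
(Premium, Premium): Turo can switch to Plus (8 → 9). Not NE.
(Premium, Elite): Velox can switch to Plus (6 → 7). Not NE.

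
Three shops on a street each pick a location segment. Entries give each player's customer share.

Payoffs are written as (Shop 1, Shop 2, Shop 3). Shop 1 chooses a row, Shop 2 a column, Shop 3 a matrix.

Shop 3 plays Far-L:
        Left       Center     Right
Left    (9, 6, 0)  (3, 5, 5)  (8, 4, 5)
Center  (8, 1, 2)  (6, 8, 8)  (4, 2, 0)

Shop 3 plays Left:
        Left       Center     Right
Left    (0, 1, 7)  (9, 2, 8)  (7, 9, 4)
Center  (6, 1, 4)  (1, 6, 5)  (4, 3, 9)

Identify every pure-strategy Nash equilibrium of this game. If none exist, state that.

(Center, Center, Far-L)

Shop 1 against (Left, Far-L): payoffs 9, 8 → best response Left.
Shop 1 against (Left, Left): payoffs 0, 6 → best response Center.
Shop 1 against (Center, Far-L): payoffs 3, 6 → best response Center.
Shop 1 against (Center, Left): payoffs 9, 1 → best response Left.
Shop 1 against (Right, Far-L): payoffs 8, 4 → best response Left.
Shop 1 against (Right, Left): payoffs 7, 4 → best response Left.
Shop 2 against (Left, Far-L): payoffs 6, 5, 4 → best response Left.
Shop 2 against (Left, Left): payoffs 1, 2, 9 → best response Right.
Shop 2 against (Center, Far-L): payoffs 1, 8, 2 → best response Center.
Shop 2 against (Center, Left): payoffs 1, 6, 3 → best response Center.
Shop 3 against (Left, Left): payoffs 0, 7 → best response Left.
Shop 3 against (Left, Center): payoffs 5, 8 → best response Left.
Shop 3 against (Left, Right): payoffs 5, 4 → best response Far-L.
Shop 3 against (Center, Left): payoffs 2, 4 → best response Left.
Shop 3 against (Center, Center): payoffs 8, 5 → best response Far-L.
Shop 3 against (Center, Right): payoffs 0, 9 → best response Left.
Mutual best responses: (Center, Center, Far-L).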